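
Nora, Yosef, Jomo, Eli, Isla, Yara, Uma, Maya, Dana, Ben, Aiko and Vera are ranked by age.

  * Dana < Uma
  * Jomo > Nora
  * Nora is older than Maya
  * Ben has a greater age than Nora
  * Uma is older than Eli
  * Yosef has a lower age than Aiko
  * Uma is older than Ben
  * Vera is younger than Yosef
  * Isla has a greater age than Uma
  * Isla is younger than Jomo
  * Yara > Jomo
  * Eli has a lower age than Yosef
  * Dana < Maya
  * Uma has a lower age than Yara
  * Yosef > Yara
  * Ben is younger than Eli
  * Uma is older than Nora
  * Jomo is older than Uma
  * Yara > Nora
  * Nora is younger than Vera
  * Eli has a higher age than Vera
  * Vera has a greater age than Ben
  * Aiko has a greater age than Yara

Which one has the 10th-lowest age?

Yara

Chaining the given pairs: Dana < Maya < Nora < Ben < Vera < Eli < Uma < Isla < Jomo < Yara < Yosef < Aiko.
The 10th smallest is Yara.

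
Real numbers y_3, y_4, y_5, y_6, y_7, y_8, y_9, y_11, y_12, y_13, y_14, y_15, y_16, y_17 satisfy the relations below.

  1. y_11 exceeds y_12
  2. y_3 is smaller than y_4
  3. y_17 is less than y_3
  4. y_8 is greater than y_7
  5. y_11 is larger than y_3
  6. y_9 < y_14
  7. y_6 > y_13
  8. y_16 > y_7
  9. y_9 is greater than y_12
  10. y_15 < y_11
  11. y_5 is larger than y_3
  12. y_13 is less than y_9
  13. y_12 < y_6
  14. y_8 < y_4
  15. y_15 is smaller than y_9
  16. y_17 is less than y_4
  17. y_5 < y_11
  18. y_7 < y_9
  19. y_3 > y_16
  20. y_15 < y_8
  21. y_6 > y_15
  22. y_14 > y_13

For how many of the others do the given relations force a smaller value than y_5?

Directly below y_5: y_3.
One step further: y_17, y_16 (3 so far).
One step further: y_7 (4 so far).
No other element is forced below y_5 by the given relations, so the count is 4.

4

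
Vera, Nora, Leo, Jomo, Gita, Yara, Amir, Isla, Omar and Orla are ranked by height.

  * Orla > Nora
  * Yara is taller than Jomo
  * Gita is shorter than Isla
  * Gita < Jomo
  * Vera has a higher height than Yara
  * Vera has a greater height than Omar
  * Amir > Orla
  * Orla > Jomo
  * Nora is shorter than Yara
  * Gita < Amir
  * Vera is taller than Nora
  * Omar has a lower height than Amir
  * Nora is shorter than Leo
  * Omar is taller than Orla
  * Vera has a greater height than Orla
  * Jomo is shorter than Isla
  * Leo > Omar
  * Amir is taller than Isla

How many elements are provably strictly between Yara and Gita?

1

The relations place Gita below Yara. An element lies strictly between them when it is forced above Gita and also forced below Yara.
Above Gita: {Jomo, Orla, Omar, Vera, Isla, Leo, Amir}. Below Yara: {Jomo, Nora}.
Intersection: {Jomo} — 1.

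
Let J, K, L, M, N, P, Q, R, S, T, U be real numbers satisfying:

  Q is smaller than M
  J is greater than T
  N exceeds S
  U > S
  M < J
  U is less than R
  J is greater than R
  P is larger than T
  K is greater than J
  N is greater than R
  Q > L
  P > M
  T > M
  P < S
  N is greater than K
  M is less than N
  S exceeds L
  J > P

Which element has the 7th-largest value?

P

The consecutive relations fix a unique order: L < Q < M < T < P < S < U < R < J < K < N.
The 7th largest is P.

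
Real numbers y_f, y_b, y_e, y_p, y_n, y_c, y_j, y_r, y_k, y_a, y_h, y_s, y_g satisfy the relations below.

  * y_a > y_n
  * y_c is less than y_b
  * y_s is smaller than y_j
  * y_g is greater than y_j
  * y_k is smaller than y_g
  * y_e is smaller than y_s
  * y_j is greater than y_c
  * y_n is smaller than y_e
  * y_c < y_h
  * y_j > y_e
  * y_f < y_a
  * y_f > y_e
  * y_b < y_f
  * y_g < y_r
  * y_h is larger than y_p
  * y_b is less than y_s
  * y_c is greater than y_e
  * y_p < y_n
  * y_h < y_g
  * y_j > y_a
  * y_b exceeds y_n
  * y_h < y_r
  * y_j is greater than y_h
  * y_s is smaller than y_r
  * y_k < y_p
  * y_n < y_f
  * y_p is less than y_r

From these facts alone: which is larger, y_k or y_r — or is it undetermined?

y_r

The relevant relations are y_k < y_p; y_p < y_n; y_n < y_e; y_e < y_c; y_c < y_b; y_b < y_f; y_f < y_a; y_a < y_j; y_j < y_g; y_g < y_r.
Together: y_k < y_p < y_n < y_e < y_c < y_b < y_f < y_a < y_j < y_g < y_r.
So y_r is larger.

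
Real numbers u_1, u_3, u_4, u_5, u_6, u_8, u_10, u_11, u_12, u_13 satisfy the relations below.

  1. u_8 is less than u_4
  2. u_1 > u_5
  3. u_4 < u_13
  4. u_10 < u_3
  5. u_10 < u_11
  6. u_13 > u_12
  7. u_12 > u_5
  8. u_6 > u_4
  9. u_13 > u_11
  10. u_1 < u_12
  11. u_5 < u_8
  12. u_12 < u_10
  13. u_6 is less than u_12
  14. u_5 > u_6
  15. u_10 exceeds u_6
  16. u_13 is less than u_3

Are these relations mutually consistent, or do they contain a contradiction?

Chaining the given relations yields u_8 < u_4 < u_6 < u_5, so u_8 < u_5. But one relation states u_5 < u_8. These cannot both hold.

inconsistent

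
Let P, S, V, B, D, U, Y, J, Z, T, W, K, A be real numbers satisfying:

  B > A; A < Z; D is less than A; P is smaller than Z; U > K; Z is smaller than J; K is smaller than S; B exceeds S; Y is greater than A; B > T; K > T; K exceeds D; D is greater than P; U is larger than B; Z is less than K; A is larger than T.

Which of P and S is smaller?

P

P < D and D < A give P < A.
With A < Z: P < D < A < Z.
Then Z < K extends the chain to K.
Then K < S extends the chain to S.
So P < S; P is the smaller of the two.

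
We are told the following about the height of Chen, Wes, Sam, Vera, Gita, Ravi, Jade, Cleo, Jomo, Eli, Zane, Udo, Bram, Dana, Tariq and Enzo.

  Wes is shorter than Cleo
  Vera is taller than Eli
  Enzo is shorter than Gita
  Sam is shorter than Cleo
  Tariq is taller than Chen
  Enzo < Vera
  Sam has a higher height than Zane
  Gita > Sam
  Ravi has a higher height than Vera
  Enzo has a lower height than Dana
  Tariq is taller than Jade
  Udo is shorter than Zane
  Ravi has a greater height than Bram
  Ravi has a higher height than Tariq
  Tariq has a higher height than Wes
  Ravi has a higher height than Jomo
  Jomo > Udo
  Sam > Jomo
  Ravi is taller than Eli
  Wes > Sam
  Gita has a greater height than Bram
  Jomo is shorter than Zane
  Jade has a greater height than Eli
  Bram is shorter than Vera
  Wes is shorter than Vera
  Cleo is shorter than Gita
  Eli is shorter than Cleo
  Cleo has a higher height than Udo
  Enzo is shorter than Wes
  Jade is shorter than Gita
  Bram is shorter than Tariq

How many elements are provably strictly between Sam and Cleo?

The relations place Sam below Cleo. An element lies strictly between them when it is forced above Sam and also forced below Cleo.
Above Sam: {Wes, Tariq, Vera, Gita, Ravi}. Below Cleo: {Eli, Udo, Enzo, Jomo, Zane, Wes}.
Intersection: {Wes} — 1.

1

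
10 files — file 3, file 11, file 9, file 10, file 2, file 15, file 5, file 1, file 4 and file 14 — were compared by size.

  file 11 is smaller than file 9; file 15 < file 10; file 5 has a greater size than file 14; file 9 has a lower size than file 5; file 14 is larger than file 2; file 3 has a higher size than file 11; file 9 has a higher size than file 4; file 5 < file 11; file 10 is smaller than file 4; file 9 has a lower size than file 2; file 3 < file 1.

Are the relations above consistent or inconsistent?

inconsistent

Chaining the given relations yields file 9 < file 2 < file 14 < file 5 < file 11, so file 9 < file 11. But one relation states file 11 < file 9. These cannot both hold.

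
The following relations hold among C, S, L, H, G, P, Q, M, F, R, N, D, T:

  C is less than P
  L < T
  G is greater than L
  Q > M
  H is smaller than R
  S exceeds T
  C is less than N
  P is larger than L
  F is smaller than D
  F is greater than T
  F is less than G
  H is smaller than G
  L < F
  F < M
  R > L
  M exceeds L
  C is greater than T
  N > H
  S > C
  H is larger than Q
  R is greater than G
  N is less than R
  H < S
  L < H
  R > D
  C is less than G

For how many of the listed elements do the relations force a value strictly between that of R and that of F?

6

Chaining upward from F reaches: M, Q, H, S, N, D, G.
Chaining downward from R reaches: L, T, C, M, Q, H, N, D, G.
Strictly between F and R are those in both lists: M, Q, H, N, D, G — 6 elements.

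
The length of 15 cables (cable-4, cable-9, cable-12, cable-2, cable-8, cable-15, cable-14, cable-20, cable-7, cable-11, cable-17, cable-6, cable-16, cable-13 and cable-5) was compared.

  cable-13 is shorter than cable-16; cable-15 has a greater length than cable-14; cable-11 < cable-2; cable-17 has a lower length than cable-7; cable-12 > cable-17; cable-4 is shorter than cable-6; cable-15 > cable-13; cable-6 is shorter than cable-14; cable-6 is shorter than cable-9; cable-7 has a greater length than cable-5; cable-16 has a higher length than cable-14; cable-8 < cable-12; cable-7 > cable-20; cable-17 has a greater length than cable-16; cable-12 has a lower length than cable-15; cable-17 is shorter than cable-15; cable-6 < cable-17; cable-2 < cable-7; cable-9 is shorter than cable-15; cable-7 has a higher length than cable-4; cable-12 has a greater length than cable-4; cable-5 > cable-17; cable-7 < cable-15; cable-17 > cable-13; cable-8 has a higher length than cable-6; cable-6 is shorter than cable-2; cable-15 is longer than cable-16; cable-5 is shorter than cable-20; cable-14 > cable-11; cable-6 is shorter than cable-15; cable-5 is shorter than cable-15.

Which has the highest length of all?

cable-15

Chaining downward from cable-15: directly below it, cable-6, cable-14, cable-13, cable-16, cable-9, cable-17, cable-12, cable-5, cable-7; then cable-4, cable-11, cable-8, cable-2, cable-20.
That covers every other element, and nothing is given above cable-15, so cable-15 is the highest length.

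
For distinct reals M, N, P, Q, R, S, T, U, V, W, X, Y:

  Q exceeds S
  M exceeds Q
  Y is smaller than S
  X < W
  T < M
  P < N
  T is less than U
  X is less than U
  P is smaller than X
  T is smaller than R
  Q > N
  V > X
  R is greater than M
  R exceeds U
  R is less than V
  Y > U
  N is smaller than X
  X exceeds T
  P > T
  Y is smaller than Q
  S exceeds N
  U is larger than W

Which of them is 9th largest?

Piecing the relations together gives one ordering: T < P < N < X < W < U < Y < S < Q < M < R < V.
Counting 9 from the largest end gives X.

X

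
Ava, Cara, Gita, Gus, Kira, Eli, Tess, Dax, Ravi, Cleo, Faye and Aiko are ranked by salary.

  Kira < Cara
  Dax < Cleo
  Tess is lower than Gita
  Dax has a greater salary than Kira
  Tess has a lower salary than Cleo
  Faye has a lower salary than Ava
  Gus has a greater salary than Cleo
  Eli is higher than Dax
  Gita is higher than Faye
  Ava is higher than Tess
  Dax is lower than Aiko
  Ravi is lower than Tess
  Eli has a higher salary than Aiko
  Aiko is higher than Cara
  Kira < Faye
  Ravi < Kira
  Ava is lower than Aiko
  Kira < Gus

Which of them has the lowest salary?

Chaining upward from Ravi: directly above it, Kira, Tess; then Dax, Cara, Faye, Cleo, Gus, Ava, Gita; then Aiko, Eli.
That covers every other element, and nothing is given below Ravi, so Ravi is the lowest salary.

Ravi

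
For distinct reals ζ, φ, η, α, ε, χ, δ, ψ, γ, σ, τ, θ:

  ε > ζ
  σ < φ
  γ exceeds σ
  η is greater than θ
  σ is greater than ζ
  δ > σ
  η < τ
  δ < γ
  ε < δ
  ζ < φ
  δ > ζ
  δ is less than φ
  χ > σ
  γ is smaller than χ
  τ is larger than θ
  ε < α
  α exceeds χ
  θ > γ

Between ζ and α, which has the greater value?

α

ζ < ε < δ < γ < χ < α, by transitivity through ε, δ, γ, χ.
So ζ < α; α is the larger of the two.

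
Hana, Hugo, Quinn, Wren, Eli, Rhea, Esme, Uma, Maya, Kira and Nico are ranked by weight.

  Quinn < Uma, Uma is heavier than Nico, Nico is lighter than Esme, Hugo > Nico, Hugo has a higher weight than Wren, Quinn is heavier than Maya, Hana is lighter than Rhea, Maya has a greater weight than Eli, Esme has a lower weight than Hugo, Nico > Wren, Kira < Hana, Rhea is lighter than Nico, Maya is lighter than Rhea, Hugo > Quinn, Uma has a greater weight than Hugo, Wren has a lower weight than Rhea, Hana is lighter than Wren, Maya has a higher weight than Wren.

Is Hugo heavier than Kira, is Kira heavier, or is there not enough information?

Chaining the given relations: Kira < Hana < Wren < Maya < Rhea < Nico < Esme < Hugo.
So Hugo is heavier.

Hugo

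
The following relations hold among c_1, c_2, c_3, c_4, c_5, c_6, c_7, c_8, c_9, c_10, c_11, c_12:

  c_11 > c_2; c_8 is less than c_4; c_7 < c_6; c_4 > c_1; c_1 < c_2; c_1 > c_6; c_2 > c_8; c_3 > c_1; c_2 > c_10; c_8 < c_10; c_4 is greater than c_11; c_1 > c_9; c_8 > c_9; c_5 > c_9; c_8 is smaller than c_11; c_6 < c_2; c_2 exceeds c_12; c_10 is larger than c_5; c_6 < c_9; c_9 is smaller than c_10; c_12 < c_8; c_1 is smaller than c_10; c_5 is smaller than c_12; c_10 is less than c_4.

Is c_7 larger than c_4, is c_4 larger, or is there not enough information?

c_4

The relevant relations are c_7 < c_6; c_6 < c_9; c_9 < c_5; c_5 < c_12; c_12 < c_8; c_8 < c_10; c_10 < c_2; c_2 < c_11; c_11 < c_4.
Chaining these gives c_7 < c_6 < c_9 < c_5 < c_12 < c_8 < c_10 < c_2 < c_11 < c_4.
So c_4 is larger.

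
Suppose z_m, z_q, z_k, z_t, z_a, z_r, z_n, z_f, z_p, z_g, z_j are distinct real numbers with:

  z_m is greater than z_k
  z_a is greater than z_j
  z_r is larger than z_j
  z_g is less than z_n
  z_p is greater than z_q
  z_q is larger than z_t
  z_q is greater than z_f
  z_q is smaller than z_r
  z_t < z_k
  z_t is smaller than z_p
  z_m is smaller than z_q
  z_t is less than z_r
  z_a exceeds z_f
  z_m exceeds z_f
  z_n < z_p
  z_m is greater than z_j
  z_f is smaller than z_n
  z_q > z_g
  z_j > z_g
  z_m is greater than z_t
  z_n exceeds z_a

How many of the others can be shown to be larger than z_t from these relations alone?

5

Directly above z_t: z_k, z_m, z_q, z_r, z_p.
Nothing else is reachable above z_t; 5 in all.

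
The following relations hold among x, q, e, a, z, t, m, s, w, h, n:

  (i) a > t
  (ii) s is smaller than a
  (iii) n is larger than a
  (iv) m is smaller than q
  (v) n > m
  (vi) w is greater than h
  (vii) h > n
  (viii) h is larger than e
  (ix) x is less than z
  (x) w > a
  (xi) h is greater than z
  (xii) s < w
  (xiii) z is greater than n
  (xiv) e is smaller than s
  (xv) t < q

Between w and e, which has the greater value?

e < s and s < a give e < a.
With a < n: e < s < a < n.
With n < h: e < s < a < n < h.
With h < w: e < s < a < n < h < w.
So e < w; w is the larger of the two.

w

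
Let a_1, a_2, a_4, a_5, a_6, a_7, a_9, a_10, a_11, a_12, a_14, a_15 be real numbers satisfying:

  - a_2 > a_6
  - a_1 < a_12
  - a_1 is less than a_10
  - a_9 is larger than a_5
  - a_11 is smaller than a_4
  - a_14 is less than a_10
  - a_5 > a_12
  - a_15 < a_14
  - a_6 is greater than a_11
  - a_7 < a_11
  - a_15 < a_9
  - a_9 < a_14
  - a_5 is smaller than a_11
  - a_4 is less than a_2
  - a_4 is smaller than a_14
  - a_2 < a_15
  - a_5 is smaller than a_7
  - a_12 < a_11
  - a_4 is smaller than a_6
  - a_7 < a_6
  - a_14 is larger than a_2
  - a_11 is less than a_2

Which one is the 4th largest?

Piecing the relations together gives one ordering: a_1 < a_12 < a_5 < a_7 < a_11 < a_4 < a_6 < a_2 < a_15 < a_9 < a_14 < a_10.
Counting 4 from the largest end gives a_15.

a_15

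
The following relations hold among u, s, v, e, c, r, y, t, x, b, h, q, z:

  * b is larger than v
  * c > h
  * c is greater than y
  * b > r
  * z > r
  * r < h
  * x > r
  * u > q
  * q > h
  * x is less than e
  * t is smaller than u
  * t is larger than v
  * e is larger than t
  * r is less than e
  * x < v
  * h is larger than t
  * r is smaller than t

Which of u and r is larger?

The relevant relations are r < x; x < v; v < t; t < h; h < q; q < u.
Together: r < x < v < t < h < q < u.
So r < u; u is the larger of the two.

u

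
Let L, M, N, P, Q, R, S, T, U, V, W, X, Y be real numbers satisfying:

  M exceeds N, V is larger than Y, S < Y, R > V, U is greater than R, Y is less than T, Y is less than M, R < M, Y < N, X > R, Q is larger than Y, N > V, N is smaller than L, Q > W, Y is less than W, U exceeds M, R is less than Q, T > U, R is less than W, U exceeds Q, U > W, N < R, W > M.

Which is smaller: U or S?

S

Link the given pairs in sequence: S < Y; Y < V; V < N; N < R; R < M; M < W; W < Q; Q < U.
Chaining these gives S < Y < V < N < R < M < W < Q < U.
So S < U; S is the smaller of the two.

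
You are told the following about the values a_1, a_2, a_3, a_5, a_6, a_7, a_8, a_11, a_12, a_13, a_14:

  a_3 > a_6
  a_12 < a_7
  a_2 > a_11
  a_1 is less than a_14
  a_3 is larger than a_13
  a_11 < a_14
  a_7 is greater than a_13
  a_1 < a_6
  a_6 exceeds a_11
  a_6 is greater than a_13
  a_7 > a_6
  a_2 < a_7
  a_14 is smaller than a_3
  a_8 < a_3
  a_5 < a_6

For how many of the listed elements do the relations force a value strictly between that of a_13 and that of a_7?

The relations place a_13 below a_7. An element lies strictly between them when it is forced above a_13 and also forced below a_7.
Above a_13: {a_6, a_3}. Below a_7: {a_5, a_1, a_12, a_11, a_2, a_6}.
Intersection: {a_6} — 1.

1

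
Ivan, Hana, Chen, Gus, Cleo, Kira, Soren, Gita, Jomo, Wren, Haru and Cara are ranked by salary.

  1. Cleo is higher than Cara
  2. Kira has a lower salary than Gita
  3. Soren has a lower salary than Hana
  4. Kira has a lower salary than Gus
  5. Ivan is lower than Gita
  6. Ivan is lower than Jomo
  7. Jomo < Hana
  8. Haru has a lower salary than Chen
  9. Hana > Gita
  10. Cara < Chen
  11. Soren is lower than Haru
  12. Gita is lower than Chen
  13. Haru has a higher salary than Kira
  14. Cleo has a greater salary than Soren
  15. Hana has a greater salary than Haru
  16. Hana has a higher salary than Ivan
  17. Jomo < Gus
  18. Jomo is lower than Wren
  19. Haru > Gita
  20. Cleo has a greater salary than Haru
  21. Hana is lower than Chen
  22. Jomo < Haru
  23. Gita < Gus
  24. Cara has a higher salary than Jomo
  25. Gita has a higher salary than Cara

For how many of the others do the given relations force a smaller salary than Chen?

Directly below Chen: Cara, Gita, Haru, Hana.
One step further: Ivan, Jomo, Kira, Soren (8 so far).
Nothing else is reachable below Chen; 8 in all.

8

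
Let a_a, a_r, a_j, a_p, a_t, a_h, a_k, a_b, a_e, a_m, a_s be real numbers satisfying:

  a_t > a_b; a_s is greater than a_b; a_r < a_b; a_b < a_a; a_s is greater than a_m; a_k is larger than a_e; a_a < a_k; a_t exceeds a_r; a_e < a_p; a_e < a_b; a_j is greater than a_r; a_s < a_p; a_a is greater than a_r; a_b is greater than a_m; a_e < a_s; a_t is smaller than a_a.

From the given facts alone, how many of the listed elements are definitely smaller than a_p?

5

The elements the relations force below a_p are a_r, a_e, a_m, a_b, a_s — no chain reaches any other.
That is 5.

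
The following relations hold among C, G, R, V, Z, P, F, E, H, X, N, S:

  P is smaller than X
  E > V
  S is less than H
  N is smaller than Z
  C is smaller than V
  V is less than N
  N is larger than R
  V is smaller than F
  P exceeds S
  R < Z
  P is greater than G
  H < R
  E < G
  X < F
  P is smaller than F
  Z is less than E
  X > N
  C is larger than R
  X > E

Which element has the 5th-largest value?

Chaining the given pairs: S < H < R < C < V < N < Z < E < G < P < X < F.
The 5th largest is E.

E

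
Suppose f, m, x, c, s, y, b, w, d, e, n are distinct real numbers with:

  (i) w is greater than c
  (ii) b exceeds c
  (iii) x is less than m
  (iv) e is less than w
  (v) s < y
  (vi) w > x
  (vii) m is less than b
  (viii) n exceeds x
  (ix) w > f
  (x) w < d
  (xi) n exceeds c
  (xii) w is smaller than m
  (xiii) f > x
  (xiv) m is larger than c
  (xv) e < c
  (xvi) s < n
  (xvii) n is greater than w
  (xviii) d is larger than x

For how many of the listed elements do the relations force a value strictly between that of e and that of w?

1

The relations place e below w. An element lies strictly between them when it is forced above e and also forced below w.
Above e: {c, d, m, n, b}. Below w: {x, c, f}.
Intersection: {c} — 1.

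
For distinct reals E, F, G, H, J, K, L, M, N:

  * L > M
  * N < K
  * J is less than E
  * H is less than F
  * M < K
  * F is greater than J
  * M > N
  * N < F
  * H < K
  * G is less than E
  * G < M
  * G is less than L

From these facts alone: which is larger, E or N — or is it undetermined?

Following every chain through N: above N we get M, K, L, F.
E is not reached, and no chain runs the other way from E to N.
So the given relations leave the order of N and E undetermined.

undetermined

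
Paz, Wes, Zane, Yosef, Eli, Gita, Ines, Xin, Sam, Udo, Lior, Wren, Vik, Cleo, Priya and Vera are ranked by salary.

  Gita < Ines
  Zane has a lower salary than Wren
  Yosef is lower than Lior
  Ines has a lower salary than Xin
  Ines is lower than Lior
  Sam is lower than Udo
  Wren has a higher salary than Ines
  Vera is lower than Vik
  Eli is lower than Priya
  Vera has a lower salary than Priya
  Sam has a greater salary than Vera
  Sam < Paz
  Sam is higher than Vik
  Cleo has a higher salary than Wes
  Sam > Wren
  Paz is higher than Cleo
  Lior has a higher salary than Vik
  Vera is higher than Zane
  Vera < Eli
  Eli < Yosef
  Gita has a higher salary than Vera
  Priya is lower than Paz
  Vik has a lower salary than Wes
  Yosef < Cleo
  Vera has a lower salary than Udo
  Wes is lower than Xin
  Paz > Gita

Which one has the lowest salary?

Vera is not least since Zane < Vera; Gita is not least since Vera < Gita; Eli is not least since Vera < Eli; Vik is not least since Vera < Vik; Wes is not least since Vik < Wes; Ines is not least since Gita < Ines; Wren is not least since Zane < Wren; Sam is not least since Vik < Sam; Yosef is not least since Eli < Yosef; Priya is not least since Eli < Priya; Udo is not least since Sam < Udo; Cleo is not least since Wes < Cleo; Xin is not least since Wes < Xin; Lior is not least since Yosef < Lior; Paz is not least since Sam < Paz.
Only Zane has nothing below it, so Zane is the lowest salary.

Zane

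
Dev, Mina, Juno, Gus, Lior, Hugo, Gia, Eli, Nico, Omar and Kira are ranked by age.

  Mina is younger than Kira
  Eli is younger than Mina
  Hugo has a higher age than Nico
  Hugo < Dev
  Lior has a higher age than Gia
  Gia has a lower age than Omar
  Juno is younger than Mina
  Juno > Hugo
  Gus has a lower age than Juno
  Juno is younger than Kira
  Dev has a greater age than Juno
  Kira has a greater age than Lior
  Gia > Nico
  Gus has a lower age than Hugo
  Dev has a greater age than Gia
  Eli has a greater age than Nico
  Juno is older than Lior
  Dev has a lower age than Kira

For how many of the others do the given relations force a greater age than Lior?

4

Directly above Lior: Juno, Kira.
One step further: Mina, Dev (4 so far).
No other element is forced above Lior by the given relations, so the count is 4.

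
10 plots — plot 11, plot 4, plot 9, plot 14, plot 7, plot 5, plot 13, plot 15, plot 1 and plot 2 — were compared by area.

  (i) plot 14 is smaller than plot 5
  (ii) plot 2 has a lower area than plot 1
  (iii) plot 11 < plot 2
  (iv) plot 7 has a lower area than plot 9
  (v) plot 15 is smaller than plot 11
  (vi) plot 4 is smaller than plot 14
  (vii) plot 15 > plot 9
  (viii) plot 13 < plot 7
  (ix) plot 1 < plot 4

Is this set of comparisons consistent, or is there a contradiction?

The single ordering plot 13 < plot 7 < plot 9 < plot 15 < plot 11 < plot 2 < plot 1 < plot 4 < plot 14 < plot 5 satisfies every listed relation, so no contradiction arises.

consistent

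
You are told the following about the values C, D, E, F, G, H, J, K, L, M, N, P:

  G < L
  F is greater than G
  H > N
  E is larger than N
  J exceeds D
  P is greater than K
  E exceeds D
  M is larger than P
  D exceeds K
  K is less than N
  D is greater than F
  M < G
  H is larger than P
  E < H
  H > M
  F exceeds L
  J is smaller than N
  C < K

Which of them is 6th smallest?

Chaining the given pairs: C < K < P < M < G < L < F < D < J < N < E < H.
Counting 6 from the smallest end gives L.

L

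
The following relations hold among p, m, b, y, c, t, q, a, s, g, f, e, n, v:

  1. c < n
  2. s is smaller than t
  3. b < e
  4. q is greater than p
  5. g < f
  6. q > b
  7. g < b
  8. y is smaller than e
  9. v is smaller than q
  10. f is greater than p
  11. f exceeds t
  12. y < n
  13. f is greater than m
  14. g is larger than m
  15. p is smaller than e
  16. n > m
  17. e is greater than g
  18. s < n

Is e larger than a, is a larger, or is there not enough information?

Following every chain through a: nothing is chained to a.
e is not reached, and no chain runs the other way from e to a.
So the given relations leave the order of a and e undetermined.

undetermined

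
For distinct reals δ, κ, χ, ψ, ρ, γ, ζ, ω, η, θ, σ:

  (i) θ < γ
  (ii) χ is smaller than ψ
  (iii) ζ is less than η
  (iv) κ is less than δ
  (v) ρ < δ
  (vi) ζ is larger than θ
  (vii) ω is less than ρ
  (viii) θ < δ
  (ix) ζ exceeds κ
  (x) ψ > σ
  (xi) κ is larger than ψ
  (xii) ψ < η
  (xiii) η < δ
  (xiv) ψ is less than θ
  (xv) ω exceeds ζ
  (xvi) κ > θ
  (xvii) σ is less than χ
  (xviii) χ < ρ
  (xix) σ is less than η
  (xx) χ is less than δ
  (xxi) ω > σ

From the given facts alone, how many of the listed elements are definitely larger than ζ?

4

From ζ the given relations immediately reach η, ω.
From those, ρ, δ — 4 in total.
Nothing else is reachable above ζ; 4 in all.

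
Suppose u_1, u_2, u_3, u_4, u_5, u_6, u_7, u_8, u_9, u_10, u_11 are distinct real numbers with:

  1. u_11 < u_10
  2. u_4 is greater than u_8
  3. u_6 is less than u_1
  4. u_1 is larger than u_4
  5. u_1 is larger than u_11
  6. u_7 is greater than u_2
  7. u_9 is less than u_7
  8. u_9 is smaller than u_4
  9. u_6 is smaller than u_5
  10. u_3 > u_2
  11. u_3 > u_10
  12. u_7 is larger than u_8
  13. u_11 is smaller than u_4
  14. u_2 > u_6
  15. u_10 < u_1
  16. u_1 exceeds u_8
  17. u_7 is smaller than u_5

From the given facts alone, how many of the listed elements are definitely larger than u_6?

5

Directly above u_6: u_1, u_2, u_5.
One step further: u_3, u_7 (5 so far).
Nothing else is reachable above u_6; 5 in all.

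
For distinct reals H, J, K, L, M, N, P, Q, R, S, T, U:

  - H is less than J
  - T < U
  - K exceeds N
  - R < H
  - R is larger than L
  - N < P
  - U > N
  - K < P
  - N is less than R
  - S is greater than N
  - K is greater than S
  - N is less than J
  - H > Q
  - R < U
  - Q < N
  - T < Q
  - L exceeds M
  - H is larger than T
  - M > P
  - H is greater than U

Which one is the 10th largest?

The consecutive relations fix a unique order: T < Q < N < S < K < P < M < L < R < U < H < J.
The 10th largest is N.

N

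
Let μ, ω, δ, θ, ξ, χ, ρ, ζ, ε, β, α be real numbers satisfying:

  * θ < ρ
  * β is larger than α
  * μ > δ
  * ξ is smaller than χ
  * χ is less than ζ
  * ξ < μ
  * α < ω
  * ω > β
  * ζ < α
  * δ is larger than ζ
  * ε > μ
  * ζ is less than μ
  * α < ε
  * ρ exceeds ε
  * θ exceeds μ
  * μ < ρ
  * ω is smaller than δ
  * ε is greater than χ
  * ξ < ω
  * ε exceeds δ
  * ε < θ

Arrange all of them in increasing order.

The consecutive links are each given: ξ < χ; χ < ζ; ζ < α; α < β; β < ω; ω < δ; δ < μ; μ < ε; ε < θ; θ < ρ.

ξ < χ < ζ < α < β < ω < δ < μ < ε < θ < ρ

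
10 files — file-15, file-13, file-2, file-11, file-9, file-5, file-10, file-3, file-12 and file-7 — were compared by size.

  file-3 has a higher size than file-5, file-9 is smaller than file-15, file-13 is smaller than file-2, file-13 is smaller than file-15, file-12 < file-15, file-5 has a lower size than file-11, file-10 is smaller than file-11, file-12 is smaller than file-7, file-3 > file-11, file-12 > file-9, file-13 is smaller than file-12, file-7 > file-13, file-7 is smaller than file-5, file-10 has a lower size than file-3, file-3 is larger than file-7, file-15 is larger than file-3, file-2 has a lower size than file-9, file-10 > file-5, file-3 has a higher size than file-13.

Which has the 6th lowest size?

The consecutive relations fix a unique order: file-13 < file-2 < file-9 < file-12 < file-7 < file-5 < file-10 < file-11 < file-3 < file-15.
The 6th smallest is file-5.

file-5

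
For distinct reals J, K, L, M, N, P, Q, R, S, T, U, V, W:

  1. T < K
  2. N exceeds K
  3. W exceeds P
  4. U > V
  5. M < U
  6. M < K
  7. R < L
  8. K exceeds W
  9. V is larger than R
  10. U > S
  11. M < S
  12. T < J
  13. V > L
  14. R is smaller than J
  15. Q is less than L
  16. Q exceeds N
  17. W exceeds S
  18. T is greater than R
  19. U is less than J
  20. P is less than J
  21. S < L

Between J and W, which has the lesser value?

W

W < K and K < N give W < N.
Then N < Q extends the chain to Q.
Then Q < L extends the chain to L.
Then L < V extends the chain to V.
With V < U: W < K < N < Q < L < V < U.
Then U < J extends the chain to J.
So W < J; W is the smaller of the two.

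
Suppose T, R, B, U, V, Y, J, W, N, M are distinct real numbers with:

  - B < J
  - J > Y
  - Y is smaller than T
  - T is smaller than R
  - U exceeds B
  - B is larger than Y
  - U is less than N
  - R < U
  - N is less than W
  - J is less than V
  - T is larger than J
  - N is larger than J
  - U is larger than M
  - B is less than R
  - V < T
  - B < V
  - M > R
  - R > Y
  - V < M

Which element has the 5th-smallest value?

T

The consecutive relations fix a unique order: Y < B < J < V < T < R < M < U < N < W.
The 5th smallest is T.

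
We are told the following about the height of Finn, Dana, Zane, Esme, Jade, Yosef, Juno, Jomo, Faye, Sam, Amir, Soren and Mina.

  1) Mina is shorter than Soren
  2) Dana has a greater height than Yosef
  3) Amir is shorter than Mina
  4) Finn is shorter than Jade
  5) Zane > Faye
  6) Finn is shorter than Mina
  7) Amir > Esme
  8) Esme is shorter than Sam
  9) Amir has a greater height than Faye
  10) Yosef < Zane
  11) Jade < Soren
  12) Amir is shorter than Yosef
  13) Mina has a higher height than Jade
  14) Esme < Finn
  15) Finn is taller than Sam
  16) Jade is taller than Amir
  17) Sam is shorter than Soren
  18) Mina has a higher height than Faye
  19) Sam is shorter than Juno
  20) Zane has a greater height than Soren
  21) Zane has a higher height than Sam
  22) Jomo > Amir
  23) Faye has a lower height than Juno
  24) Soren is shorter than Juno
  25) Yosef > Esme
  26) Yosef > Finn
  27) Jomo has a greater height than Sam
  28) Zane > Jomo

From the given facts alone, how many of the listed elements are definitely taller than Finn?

7

The elements the relations force above Finn are Jade, Yosef, Mina, Soren, Zane, Dana, Juno — no chain reaches any other.
That is 7.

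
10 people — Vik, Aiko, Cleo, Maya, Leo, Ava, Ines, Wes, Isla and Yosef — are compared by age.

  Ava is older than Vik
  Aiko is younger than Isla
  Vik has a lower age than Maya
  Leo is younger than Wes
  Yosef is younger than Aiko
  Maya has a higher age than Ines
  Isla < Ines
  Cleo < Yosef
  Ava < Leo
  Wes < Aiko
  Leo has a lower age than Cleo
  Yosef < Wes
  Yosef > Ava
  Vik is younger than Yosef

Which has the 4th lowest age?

Cleo

Chaining the given pairs: Vik < Ava < Leo < Cleo < Yosef < Wes < Aiko < Isla < Ines < Maya.
Counting 4 from the smallest end gives Cleo.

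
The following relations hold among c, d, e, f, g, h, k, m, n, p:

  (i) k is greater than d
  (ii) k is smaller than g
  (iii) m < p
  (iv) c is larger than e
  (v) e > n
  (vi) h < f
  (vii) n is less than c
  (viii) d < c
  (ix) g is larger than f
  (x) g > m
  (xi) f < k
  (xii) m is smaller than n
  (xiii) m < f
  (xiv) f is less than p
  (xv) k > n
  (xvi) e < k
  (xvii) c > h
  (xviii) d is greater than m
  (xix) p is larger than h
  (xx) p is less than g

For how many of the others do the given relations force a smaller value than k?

From k the given relations immediately reach n, f, e, d.
From those, m, h — 6 in total.
No other element is forced below k by the given relations, so the count is 6.

6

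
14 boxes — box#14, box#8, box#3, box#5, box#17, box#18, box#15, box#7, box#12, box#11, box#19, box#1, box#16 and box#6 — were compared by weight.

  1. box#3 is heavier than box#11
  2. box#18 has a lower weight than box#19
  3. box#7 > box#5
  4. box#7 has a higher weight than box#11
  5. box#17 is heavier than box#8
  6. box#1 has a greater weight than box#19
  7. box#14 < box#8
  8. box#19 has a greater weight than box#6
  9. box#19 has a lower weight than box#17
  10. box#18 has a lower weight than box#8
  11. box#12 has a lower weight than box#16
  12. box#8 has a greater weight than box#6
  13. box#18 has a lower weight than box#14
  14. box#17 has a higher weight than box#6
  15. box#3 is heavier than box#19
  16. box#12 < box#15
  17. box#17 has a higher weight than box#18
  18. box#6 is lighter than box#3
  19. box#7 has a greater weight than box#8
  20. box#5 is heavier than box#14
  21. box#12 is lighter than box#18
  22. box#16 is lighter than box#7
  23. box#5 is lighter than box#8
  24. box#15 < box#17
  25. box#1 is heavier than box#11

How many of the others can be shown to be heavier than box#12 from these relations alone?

The elements the relations force above box#12 are box#16, box#18, box#14, box#19, box#5, box#15, box#8, box#3, box#1, box#7, box#17 — no chain reaches any other.
That is 11.

11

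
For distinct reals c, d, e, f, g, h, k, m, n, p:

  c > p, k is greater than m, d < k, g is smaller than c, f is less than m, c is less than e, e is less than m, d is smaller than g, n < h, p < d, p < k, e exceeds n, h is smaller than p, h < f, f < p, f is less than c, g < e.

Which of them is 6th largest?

Chaining the given pairs: n < h < f < p < d < g < c < e < m < k.
Counting 6 from the largest end gives d.

d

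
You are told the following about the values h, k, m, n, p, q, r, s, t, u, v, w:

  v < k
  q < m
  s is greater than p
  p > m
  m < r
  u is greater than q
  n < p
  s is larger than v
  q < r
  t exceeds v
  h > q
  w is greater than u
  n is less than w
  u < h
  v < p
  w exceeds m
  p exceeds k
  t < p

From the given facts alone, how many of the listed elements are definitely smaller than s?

7

Directly below s: v, p.
One step further: m, n, k, t (6 so far).
One step further: q (7 so far).
Nothing else is reachable below s; 7 in all.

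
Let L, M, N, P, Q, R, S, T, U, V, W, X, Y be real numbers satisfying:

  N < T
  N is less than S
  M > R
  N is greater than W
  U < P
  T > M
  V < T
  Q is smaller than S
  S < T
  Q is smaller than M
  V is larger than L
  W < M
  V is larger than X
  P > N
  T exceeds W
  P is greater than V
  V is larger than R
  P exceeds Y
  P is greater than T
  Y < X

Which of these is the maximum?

Chaining downward from P: directly below it, U, Y, N, V, T; then W, R, L, X, M, S; then Q.
That covers every other element, and nothing is given above P, so P is the maximum.

P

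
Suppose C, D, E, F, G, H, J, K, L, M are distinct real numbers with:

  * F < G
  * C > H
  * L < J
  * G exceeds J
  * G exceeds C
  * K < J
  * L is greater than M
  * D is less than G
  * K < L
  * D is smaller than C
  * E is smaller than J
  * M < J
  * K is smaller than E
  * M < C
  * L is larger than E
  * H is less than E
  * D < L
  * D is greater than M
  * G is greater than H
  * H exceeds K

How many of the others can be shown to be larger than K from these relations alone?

From K the given relations immediately reach H, E, L, J.
From those, C, G — 6 in total.
No other element is forced above K by the given relations, so the count is 6.

6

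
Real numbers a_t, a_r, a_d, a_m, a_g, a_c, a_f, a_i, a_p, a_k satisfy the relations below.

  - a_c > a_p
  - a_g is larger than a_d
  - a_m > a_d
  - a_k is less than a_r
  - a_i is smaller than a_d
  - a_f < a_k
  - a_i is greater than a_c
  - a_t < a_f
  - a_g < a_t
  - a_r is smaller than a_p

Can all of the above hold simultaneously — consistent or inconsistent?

We have a_d < a_g stated directly, yet also a_g < a_t < a_f < a_k < a_r < a_p < a_c < a_i < a_d by chaining the others — so a_g < a_d. Contradiction.

inconsistent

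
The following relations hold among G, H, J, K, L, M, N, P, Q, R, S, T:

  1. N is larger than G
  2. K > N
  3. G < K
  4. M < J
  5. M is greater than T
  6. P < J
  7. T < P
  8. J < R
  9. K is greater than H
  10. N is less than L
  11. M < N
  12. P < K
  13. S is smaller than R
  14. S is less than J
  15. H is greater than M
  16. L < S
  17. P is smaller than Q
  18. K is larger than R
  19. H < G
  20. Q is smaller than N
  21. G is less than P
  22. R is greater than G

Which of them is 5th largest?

The consecutive relations fix a unique order: T < M < H < G < P < Q < N < L < S < J < R < K.
The 5th largest is L.

L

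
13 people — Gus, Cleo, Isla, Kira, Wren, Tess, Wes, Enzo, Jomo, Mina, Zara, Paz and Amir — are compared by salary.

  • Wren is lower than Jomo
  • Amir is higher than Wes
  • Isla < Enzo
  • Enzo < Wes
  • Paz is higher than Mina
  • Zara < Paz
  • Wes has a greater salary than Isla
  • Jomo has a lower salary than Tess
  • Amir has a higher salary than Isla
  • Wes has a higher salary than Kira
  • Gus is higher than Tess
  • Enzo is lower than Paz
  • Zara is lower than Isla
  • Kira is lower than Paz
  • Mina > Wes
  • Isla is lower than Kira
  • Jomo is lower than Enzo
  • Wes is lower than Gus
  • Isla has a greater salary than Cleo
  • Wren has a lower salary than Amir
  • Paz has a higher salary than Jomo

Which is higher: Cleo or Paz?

Chaining the given relations: Cleo < Isla < Kira < Wes < Mina < Paz.
So Cleo < Paz; Paz is the higher of the two.

Paz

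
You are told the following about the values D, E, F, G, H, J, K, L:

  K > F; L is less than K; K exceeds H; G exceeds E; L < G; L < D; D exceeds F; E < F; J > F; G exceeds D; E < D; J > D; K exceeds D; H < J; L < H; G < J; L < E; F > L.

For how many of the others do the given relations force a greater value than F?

Directly above F: D, K, J.
One step further: G (4 so far).
No other element is forced above F by the given relations, so the count is 4.

4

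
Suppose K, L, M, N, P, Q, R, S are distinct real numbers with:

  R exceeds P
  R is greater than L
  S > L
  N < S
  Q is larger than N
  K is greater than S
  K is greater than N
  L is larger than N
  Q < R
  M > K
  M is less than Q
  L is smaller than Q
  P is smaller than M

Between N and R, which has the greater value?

R

The relevant relations are N < L; L < S; S < K; K < M; M < Q; Q < R.
Chaining these gives N < L < S < K < M < Q < R.
So N < R; R is the larger of the two.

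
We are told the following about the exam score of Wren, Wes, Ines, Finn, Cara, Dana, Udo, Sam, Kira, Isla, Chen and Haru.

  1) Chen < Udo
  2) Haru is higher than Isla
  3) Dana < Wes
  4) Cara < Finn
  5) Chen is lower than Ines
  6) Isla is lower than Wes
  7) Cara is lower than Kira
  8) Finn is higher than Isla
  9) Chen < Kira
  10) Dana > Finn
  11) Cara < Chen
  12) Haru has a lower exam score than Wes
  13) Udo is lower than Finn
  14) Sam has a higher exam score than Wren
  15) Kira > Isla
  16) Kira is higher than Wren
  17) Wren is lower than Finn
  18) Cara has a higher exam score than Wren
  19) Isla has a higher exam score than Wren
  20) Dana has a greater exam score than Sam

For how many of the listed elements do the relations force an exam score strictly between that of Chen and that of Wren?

1

The relations place Wren below Chen. An element lies strictly between them when it is forced above Wren and also forced below Chen.
Above Wren: {Sam, Isla, Cara, Kira, Udo, Finn, Haru, Ines, Dana, Wes}. Below Chen: {Cara}.
Intersection: {Cara} — 1.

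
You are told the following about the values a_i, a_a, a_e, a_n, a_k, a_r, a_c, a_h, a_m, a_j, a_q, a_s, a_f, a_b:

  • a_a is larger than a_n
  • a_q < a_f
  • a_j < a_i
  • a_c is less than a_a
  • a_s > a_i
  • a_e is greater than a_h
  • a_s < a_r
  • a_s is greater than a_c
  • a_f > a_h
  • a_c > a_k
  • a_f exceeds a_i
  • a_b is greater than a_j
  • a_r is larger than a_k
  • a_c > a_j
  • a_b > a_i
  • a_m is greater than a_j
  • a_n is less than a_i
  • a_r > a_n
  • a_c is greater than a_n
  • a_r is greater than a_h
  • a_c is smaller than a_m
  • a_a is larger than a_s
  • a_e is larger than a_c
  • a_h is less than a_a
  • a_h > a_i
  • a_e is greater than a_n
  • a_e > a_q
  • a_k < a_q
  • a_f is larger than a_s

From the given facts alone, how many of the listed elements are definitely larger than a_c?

6

From a_c the given relations immediately reach a_s, a_m, a_a, a_e.
From those, a_f, a_r — 6 in total.
Nothing else is reachable above a_c; 6 in all.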